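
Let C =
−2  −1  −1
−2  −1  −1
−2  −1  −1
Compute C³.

C² = [[8, 4, 4], [8, 4, 4], [8, 4, 4]]
C³ = [[−32, −16, −16], [−32, −16, −16], [−32, −16, −16]]

[[−32, −16, −16], [−32, −16, −16], [−32, −16, −16]]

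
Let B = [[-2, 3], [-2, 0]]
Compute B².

[[-2, -6], [4, -6]]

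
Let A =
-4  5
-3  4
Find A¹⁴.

[[1, 0], [0, 1]]

A² = I (check: tr A = 0 and det A = -1), so A¹⁴ = I since 14 is even.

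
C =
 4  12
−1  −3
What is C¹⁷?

C² = C (a projection; rank 1, trace 1), so C¹⁷ = C.

[[4, 12], [−1, −3]]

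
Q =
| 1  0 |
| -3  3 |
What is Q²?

[[1, 0], [-12, 9]]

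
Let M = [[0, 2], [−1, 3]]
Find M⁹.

[[−510, 1022], [−511, 1023]]

tr M = 3 and det M = 2, so the characteristic polynomial is λ² − (3)λ + (2) with roots 2 and 1.
Eigenvectors give P = [[1, 2], [1, 1]] with P⁻¹ = [[−1, 2], [1, −1]], and M = P·diag(2, 1)·P⁻¹.
Then M⁹ = P·diag(512, 1)·P⁻¹ = [[512, 2], [512, 1]] · [[−1, 2], [1, −1]] = [[−510, 1022], [−511, 1023]].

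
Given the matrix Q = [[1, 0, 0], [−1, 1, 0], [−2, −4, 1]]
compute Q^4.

[[1, 0, 0], [−4, 1, 0], [16, −16, 1]]

Q = I + N where N = [[0, 0, 0], [−1, 0, 0], [−2, −4, 0]] is strictly lower-triangular, so N^3 = 0.
(I + N)^4 = I + 4·N + 6·N^2 = [[1, 0, 0], [−4, 1, 0], [16, −16, 1]].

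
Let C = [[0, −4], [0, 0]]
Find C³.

[[0, 0], [0, 0]]

C is strictly triangular, hence nilpotent: C² = 0, so C³ = 0.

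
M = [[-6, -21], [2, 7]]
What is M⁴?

[[-6, -21], [2, 7]]

M² = M (a projection; rank 1, trace 1), so M⁴ = M.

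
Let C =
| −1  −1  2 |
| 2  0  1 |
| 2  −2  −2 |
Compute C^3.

[[−23, 11, 17], [−4, −4, −8], [26, −2, −30]]

C^2 = [[3, −3, −7], [0, −4, 2], [−10, 2, 6]]
C^3 = [[−23, 11, 17], [−4, −4, −8], [26, −2, −30]]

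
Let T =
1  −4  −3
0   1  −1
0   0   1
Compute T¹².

[[1, −48, 228], [0, 1, −12], [0, 0, 1]]

T = I + N where N = [[0, −4, −3], [0, 0, −1], [0, 0, 0]] is strictly upper-triangular, so N³ = 0.
(I + N)¹² = I + 12·N + 66·N² = [[1, −48, 228], [0, 1, −12], [0, 0, 1]].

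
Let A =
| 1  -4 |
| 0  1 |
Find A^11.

[[1, -44], [0, 1]]

A = I + N where N = [[0, -4], [0, 0]] is strictly upper-triangular, so N^2 = 0.
(I + N)^11 = I + 11·N = [[1, -44], [0, 1]].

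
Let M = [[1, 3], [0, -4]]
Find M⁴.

[[1, -153], [0, 256]]

M² = [[1, -9], [0, 16]]
M³ = [[1, 39], [0, -64]]
M⁴ = [[1, -153], [0, 256]]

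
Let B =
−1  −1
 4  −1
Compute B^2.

[[−3, 2], [−8, −3]]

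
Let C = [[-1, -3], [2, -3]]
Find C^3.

C^2 = [[-5, 12], [-8, 3]]
C^3 = [[29, -21], [14, 15]]

[[29, -21], [14, 15]]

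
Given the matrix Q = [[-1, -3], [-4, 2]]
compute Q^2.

[[13, -3], [-4, 16]]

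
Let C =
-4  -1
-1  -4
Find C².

[[17, 8], [8, 17]]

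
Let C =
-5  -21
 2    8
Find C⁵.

tr C = 3 and det C = 2, so the characteristic polynomial is λ² − (3)λ + (2) with roots 1 and 2.
Eigenvectors give P = [[-7, -3], [2, 1]] with P⁻¹ = [[-1, -3], [2, 7]], and C = P·diag(1, 2)·P⁻¹.
Then C⁵ = P·diag(1, 32)·P⁻¹ = [[-7, -96], [2, 32]] · [[-1, -3], [2, 7]] = [[-185, -651], [62, 218]].

[[-185, -651], [62, 218]]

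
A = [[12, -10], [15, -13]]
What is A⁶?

[[-1266, 1330], [-1995, 2059]]

tr A = -1 and det A = -6, so the characteristic polynomial is λ² − (-1)λ + (-6) with roots 2 and -3.
Eigenvectors give P = [[1, -2], [1, -3]] with P⁻¹ = [[3, -2], [1, -1]], and A = P·diag(2, -3)·P⁻¹.
Then A⁶ = P·diag(64, 729)·P⁻¹ = [[64, -1458], [64, -2187]] · [[3, -2], [1, -1]] = [[-1266, 1330], [-1995, 2059]].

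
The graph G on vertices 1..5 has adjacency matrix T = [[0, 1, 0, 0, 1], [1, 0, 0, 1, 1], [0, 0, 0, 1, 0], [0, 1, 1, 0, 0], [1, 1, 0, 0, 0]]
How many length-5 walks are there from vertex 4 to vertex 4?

The number of length-5 walks from vertex 4 to vertex 4 is entry (4,4) of T⁵, where T is the adjacency matrix.
T² = [[2, 1, 0, 1, 1], [1, 3, 1, 0, 1], [0, 1, 1, 0, 0], [1, 0, 0, 2, 1], [1, 1, 0, 1, 2]]
T³ = [[2, 4, 1, 1, 3], [4, 2, 0, 4, 4], [1, 0, 0, 2, 1], [1, 4, 2, 0, 1], [3, 4, 1, 1, 2]]
T⁴ = [[7, 6, 1, 5, 6], [6, 12, 4, 2, 6], [1, 4, 2, 0, 1], [5, 2, 0, 6, 5], [6, 6, 1, 5, 7]]
T⁵ = [[12, 18, 5, 7, 13], [18, 14, 2, 16, 18], [5, 2, 0, 6, 5], [7, 16, 6, 2, 7], [13, 18, 5, 7, 12]]

2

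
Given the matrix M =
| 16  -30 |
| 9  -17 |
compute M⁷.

tr M = -1 and det M = -2, so the characteristic polynomial is λ² − (-1)λ + (-2) with roots 1 and -2.
Eigenvectors give P = [[2, 5], [1, 3]] with P⁻¹ = [[3, -5], [-1, 2]], and M = P·diag(1, -2)·P⁻¹.
Then M⁷ = P·diag(1, -128)·P⁻¹ = [[2, -640], [1, -384]] · [[3, -5], [-1, 2]] = [[646, -1290], [387, -773]].

[[646, -1290], [387, -773]]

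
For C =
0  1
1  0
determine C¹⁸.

C² = I (check: tr C = 0 and det C = −1), so C¹⁸ = I since 18 is even.

[[1, 0], [0, 1]]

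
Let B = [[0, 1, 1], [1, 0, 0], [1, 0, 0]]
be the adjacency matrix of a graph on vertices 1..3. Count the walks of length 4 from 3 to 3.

The number of length-4 walks from vertex 3 to vertex 3 is entry (3,3) of B⁴, where B is the adjacency matrix.
B² = [[2, 0, 0], [0, 1, 1], [0, 1, 1]]
B³ = [[0, 2, 2], [2, 0, 0], [2, 0, 0]]
B⁴ = [[4, 0, 0], [0, 2, 2], [0, 2, 2]]

2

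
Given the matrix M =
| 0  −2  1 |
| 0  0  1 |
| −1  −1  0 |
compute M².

[[−1, −1, −2], [−1, −1, 0], [0, 2, −2]]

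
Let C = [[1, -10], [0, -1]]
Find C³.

C² = I (check: tr C = 0 and det C = -1), so C³ = C since 3 is odd.

[[1, -10], [0, -1]]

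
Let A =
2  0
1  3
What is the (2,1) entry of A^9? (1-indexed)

19171

tr A = 5 and det A = 6, so the characteristic polynomial is λ² − (5)λ + (6) with roots 3 and 2.
Eigenvectors give P = [[0, -1], [-1, 1]] with P⁻¹ = [[-1, -1], [-1, 0]], and A = P·diag(3, 2)·P⁻¹.
Then A^9 = P·diag(19683, 512)·P⁻¹ = [[0, -512], [-19683, 512]] · [[-1, -1], [-1, 0]] = [[512, 0], [19171, 19683]].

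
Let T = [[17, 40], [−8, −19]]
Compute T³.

[[113, 280], [−56, −139]]

tr T = −2 and det T = −3, so the characteristic polynomial is λ² − (−2)λ + (−3) with roots 1 and −3.
Eigenvectors give P = [[5, −2], [−2, 1]] with P⁻¹ = [[1, 2], [2, 5]], and T = P·diag(1, −3)·P⁻¹.
Then T³ = P·diag(1, −27)·P⁻¹ = [[5, 54], [−2, −27]] · [[1, 2], [2, 5]] = [[113, 280], [−56, −139]].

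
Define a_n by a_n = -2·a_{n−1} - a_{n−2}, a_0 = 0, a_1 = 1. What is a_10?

-10

With companion matrix Q = [[-2, -1], [1, 0]], [a_n, a_{n−1}]ᵀ = Q·[a_{n−1}, a_{n−2}]ᵀ, so [a_10, a_9]ᵀ = Q⁹·[a_1, a_0]ᵀ.
Q⁹ = [[-10, -9], [9, 8]], giving [a_10, a_9]ᵀ = [[-10], [9]].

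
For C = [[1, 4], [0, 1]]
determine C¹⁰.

C = I + N where N = [[0, 4], [0, 0]] is strictly upper-triangular, so N² = 0.
(I + N)¹⁰ = I + 10·N = [[1, 40], [0, 1]].

[[1, 40], [0, 1]]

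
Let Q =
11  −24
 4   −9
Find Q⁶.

[[2185, −4368], [728, −1455]]

tr Q = 2 and det Q = −3, so the characteristic polynomial is λ² − (2)λ + (−3) with roots −1 and 3.
Eigenvectors give P = [[2, 3], [1, 1]] with P⁻¹ = [[−1, 3], [1, −2]], and Q = P·diag(−1, 3)·P⁻¹.
Then Q⁶ = P·diag(1, 729)·P⁻¹ = [[2, 2187], [1, 729]] · [[−1, 3], [1, −2]] = [[2185, −4368], [728, −1455]].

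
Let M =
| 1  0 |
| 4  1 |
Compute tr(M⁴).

2

M = I + N where N = [[0, 0], [4, 0]] is strictly lower-triangular, so N² = 0.
(I + N)⁴ = I + 4·N = [[1, 0], [16, 1]].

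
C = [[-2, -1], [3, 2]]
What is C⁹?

C² = I (check: tr C = 0 and det C = -1), so C⁹ = C since 9 is odd.

[[-2, -1], [3, 2]]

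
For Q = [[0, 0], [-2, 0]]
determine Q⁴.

[[0, 0], [0, 0]]

Q is strictly triangular, hence nilpotent: Q² = 0, so Q⁴ = 0.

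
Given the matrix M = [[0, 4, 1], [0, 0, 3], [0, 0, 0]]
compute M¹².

[[0, 0, 0], [0, 0, 0], [0, 0, 0]]

M is strictly triangular, hence nilpotent: M³ = 0, so M¹² = 0.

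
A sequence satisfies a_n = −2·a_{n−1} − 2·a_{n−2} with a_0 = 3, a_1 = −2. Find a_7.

With companion matrix T = [[−2, −2], [1, 0]], [a_n, a_{n−1}]ᵀ = T·[a_{n−1}, a_{n−2}]ᵀ, so [a_7, a_6]ᵀ = T^6·[a_1, a_0]ᵀ.
T^6 = [[−8, −16], [8, 8]], giving [a_7, a_6]ᵀ = [[−32], [8]].

−32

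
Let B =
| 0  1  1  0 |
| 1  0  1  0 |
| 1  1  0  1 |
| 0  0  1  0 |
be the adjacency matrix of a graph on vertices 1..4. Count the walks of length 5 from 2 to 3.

The number of length-5 walks from vertex 2 to vertex 3 is entry (2,3) of B⁵, where B is the adjacency matrix.
B² = [[2, 1, 1, 1], [1, 2, 1, 1], [1, 1, 3, 0], [1, 1, 0, 1]]
B³ = [[2, 3, 4, 1], [3, 2, 4, 1], [4, 4, 2, 3], [1, 1, 3, 0]]
B⁴ = [[7, 6, 6, 4], [6, 7, 6, 4], [6, 6, 11, 2], [4, 4, 2, 3]]
B⁵ = [[12, 13, 17, 6], [13, 12, 17, 6], [17, 17, 14, 11], [6, 6, 11, 2]]

17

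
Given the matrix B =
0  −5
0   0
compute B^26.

B is strictly triangular, hence nilpotent: B^2 = 0, so B^26 = 0.

[[0, 0], [0, 0]]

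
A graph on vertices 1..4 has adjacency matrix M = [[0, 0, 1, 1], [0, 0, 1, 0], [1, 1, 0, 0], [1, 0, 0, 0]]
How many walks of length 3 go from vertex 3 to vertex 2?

2

The number of length-3 walks from vertex 3 to vertex 2 is entry (3,2) of M³, where M is the adjacency matrix.
M² = [[2, 1, 0, 0], [1, 1, 0, 0], [0, 0, 2, 1], [0, 0, 1, 1]]
M³ = [[0, 0, 3, 2], [0, 0, 2, 1], [3, 2, 0, 0], [2, 1, 0, 0]]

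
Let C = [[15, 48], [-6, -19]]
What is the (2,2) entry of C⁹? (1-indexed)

-177139

tr C = -4 and det C = 3, so the characteristic polynomial is λ² − (-4)λ + (3) with roots -1 and -3.
Eigenvectors give P = [[-3, -8], [1, 3]] with P⁻¹ = [[-3, -8], [1, 3]], and C = P·diag(-1, -3)·P⁻¹.
Then C⁹ = P·diag(-1, -19683)·P⁻¹ = [[3, 157464], [-1, -59049]] · [[-3, -8], [1, 3]] = [[157455, 472368], [-59046, -177139]].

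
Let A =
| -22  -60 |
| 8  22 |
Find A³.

tr A = 0 and det A = -4, so the characteristic polynomial is λ² − (0)λ + (-4) with roots -2 and 2.
Eigenvectors give P = [[-3, -5], [1, 2]] with P⁻¹ = [[-2, -5], [1, 3]], and A = P·diag(-2, 2)·P⁻¹.
Then A³ = P·diag(-8, 8)·P⁻¹ = [[24, -40], [-8, 16]] · [[-2, -5], [1, 3]] = [[-88, -240], [32, 88]].

[[-88, -240], [32, 88]]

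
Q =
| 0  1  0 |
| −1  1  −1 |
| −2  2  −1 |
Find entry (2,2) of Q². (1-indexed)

−2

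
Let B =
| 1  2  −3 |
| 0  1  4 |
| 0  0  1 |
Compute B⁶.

[[1, 12, 102], [0, 1, 24], [0, 0, 1]]

B = I + N where N = [[0, 2, −3], [0, 0, 4], [0, 0, 0]] is strictly upper-triangular, so N³ = 0.
(I + N)⁶ = I + 6·N + 15·N² = [[1, 12, 102], [0, 1, 24], [0, 0, 1]].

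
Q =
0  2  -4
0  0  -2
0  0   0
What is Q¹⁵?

Q is strictly triangular, hence nilpotent: Q³ = 0, so Q¹⁵ = 0.

[[0, 0, 0], [0, 0, 0], [0, 0, 0]]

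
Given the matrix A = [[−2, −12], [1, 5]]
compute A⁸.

tr A = 3 and det A = 2, so the characteristic polynomial is λ² − (3)λ + (2) with roots 2 and 1.
Eigenvectors give P = [[−3, 4], [1, −1]] with P⁻¹ = [[1, 4], [1, 3]], and A = P·diag(2, 1)·P⁻¹.
Then A⁸ = P·diag(256, 1)·P⁻¹ = [[−768, 4], [256, −1]] · [[1, 4], [1, 3]] = [[−764, −3060], [255, 1021]].

[[−764, −3060], [255, 1021]]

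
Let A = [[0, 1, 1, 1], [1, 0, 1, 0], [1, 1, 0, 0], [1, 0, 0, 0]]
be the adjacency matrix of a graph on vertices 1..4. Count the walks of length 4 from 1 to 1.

The number of length-4 walks from vertex 1 to vertex 1 is entry (1,1) of A^4, where A is the adjacency matrix.
A^2 = [[3, 1, 1, 0], [1, 2, 1, 1], [1, 1, 2, 1], [0, 1, 1, 1]]
A^3 = [[2, 4, 4, 3], [4, 2, 3, 1], [4, 3, 2, 1], [3, 1, 1, 0]]
A^4 = [[11, 6, 6, 2], [6, 7, 6, 4], [6, 6, 7, 4], [2, 4, 4, 3]]

11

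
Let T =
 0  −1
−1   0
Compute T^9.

[[0, −1], [−1, 0]]

T² = I (check: tr T = 0 and det T = −1), so T^9 = T since 9 is odd.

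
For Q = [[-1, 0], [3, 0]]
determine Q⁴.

[[1, 0], [-3, 0]]

Q² = [[1, 0], [-3, 0]]
Q³ = [[-1, 0], [3, 0]]
Q⁴ = [[1, 0], [-3, 0]]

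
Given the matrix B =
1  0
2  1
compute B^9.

B = I + N where N = [[0, 0], [2, 0]] is strictly lower-triangular, so N^2 = 0.
(I + N)^9 = I + 9·N = [[1, 0], [18, 1]].

[[1, 0], [18, 1]]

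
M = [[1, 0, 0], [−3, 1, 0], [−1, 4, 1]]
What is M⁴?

[[1, 0, 0], [−12, 1, 0], [−76, 16, 1]]

M = I + N where N = [[0, 0, 0], [−3, 0, 0], [−1, 4, 0]] is strictly lower-triangular, so N³ = 0.
(I + N)⁴ = I + 4·N + 6·N² = [[1, 0, 0], [−12, 1, 0], [−76, 16, 1]].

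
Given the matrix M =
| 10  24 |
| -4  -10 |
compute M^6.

[[64, 0], [0, 64]]

tr M = 0 and det M = -4, so the characteristic polynomial is λ² − (0)λ + (-4) with roots -2 and 2.
Eigenvectors give P = [[-2, -3], [1, 1]] with P⁻¹ = [[1, 3], [-1, -2]], and M = P·diag(-2, 2)·P⁻¹.
Then M^6 = P·diag(64, 64)·P⁻¹ = [[-128, -192], [64, 64]] · [[1, 3], [-1, -2]] = [[64, 0], [0, 64]].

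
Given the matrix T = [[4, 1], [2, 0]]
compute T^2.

[[18, 4], [8, 2]]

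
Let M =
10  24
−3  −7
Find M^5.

[[280, 744], [−93, −247]]

tr M = 3 and det M = 2, so the characteristic polynomial is λ² − (3)λ + (2) with roots 1 and 2.
Eigenvectors give P = [[−8, 3], [3, −1]] with P⁻¹ = [[1, 3], [3, 8]], and M = P·diag(1, 2)·P⁻¹.
Then M^5 = P·diag(1, 32)·P⁻¹ = [[−8, 96], [3, −32]] · [[1, 3], [3, 8]] = [[280, 744], [−93, −247]].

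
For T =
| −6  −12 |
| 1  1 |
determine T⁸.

[[25476, 75660], [−6305, −18659]]

tr T = −5 and det T = 6, so the characteristic polynomial is λ² − (−5)λ + (6) with roots −3 and −2.
Eigenvectors give P = [[−4, 3], [1, −1]] with P⁻¹ = [[−1, −3], [−1, −4]], and T = P·diag(−3, −2)·P⁻¹.
Then T⁸ = P·diag(6561, 256)·P⁻¹ = [[−26244, 768], [6561, −256]] · [[−1, −3], [−1, −4]] = [[25476, 75660], [−6305, −18659]].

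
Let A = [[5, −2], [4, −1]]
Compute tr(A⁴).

82

tr A = 4 and det A = 3, so the characteristic polynomial is λ² − (4)λ + (3) with roots 3 and 1.
Eigenvectors give P = [[1, −1], [1, −2]] with P⁻¹ = [[2, −1], [1, −1]], and A = P·diag(3, 1)·P⁻¹.
Then A⁴ = P·diag(81, 1)·P⁻¹ = [[81, −1], [81, −2]] · [[2, −1], [1, −1]] = [[161, −80], [160, −79]].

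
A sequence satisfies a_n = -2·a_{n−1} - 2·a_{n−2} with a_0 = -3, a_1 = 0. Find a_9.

With companion matrix B = [[-2, -2], [1, 0]], [a_n, a_{n−1}]ᵀ = B·[a_{n−1}, a_{n−2}]ᵀ, so [a_9, a_8]ᵀ = B^8·[a_1, a_0]ᵀ.
B^8 = [[16, 0], [0, 16]], giving [a_9, a_8]ᵀ = [[0], [-48]].

0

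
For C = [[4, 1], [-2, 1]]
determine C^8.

[[12866, 6305], [-12610, -6049]]

tr C = 5 and det C = 6, so the characteristic polynomial is λ² − (5)λ + (6) with roots 2 and 3.
Eigenvectors give P = [[1, 1], [-2, -1]] with P⁻¹ = [[-1, -1], [2, 1]], and C = P·diag(2, 3)·P⁻¹.
Then C^8 = P·diag(256, 6561)·P⁻¹ = [[256, 6561], [-512, -6561]] · [[-1, -1], [2, 1]] = [[12866, 6305], [-12610, -6049]].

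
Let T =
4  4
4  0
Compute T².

[[32, 16], [16, 16]]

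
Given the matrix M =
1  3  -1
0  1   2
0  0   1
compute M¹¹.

[[1, 33, 319], [0, 1, 22], [0, 0, 1]]

M = I + N where N = [[0, 3, -1], [0, 0, 2], [0, 0, 0]] is strictly upper-triangular, so N³ = 0.
(I + N)¹¹ = I + 11·N + 55·N² = [[1, 33, 319], [0, 1, 22], [0, 0, 1]].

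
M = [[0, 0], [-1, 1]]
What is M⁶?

[[0, 0], [-1, 1]]

M² = M (a projection; rank 1, trace 1), so M⁶ = M.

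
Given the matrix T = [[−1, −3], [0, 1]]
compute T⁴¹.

T² = I (check: tr T = 0 and det T = −1), so T⁴¹ = T since 41 is odd.

[[−1, −3], [0, 1]]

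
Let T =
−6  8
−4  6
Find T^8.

tr T = 0 and det T = −4, so the characteristic polynomial is λ² − (0)λ + (−4) with roots 2 and −2.
Eigenvectors give P = [[1, −2], [1, −1]] with P⁻¹ = [[−1, 2], [−1, 1]], and T = P·diag(2, −2)·P⁻¹.
Then T^8 = P·diag(256, 256)·P⁻¹ = [[256, −512], [256, −256]] · [[−1, 2], [−1, 1]] = [[256, 0], [0, 256]].

[[256, 0], [0, 256]]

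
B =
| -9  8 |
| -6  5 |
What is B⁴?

tr B = -4 and det B = 3, so the characteristic polynomial is λ² − (-4)λ + (3) with roots -1 and -3.
Eigenvectors give P = [[1, 4], [1, 3]] with P⁻¹ = [[-3, 4], [1, -1]], and B = P·diag(-1, -3)·P⁻¹.
Then B⁴ = P·diag(1, 81)·P⁻¹ = [[1, 324], [1, 243]] · [[-3, 4], [1, -1]] = [[321, -320], [240, -239]].

[[321, -320], [240, -239]]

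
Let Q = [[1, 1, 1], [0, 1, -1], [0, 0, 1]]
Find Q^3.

Q = I + N where N = [[0, 1, 1], [0, 0, -1], [0, 0, 0]] is strictly upper-triangular, so N^3 = 0.
(I + N)^3 = I + 3·N + 3·N^2 = [[1, 3, 0], [0, 1, -3], [0, 0, 1]].

[[1, 3, 0], [0, 1, -3], [0, 0, 1]]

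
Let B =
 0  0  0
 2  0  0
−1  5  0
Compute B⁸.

[[0, 0, 0], [0, 0, 0], [0, 0, 0]]

B is strictly triangular, hence nilpotent: B³ = 0, so B⁸ = 0.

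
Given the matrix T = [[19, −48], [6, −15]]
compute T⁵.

tr T = 4 and det T = 3, so the characteristic polynomial is λ² − (4)λ + (3) with roots 1 and 3.
Eigenvectors give P = [[−8, 3], [−3, 1]] with P⁻¹ = [[1, −3], [3, −8]], and T = P·diag(1, 3)·P⁻¹.
Then T⁵ = P·diag(1, 243)·P⁻¹ = [[−8, 729], [−3, 243]] · [[1, −3], [3, −8]] = [[2179, −5808], [726, −1935]].

[[2179, −5808], [726, −1935]]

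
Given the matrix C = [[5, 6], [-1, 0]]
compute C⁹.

tr C = 5 and det C = 6, so the characteristic polynomial is λ² − (5)λ + (6) with roots 2 and 3.
Eigenvectors give P = [[2, 3], [-1, -1]] with P⁻¹ = [[-1, -3], [1, 2]], and C = P·diag(2, 3)·P⁻¹.
Then C⁹ = P·diag(512, 19683)·P⁻¹ = [[1024, 59049], [-512, -19683]] · [[-1, -3], [1, 2]] = [[58025, 115026], [-19171, -37830]].

[[58025, 115026], [-19171, -37830]]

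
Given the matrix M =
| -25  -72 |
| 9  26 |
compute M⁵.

tr M = 1 and det M = -2, so the characteristic polynomial is λ² − (1)λ + (-2) with roots 2 and -1.
Eigenvectors give P = [[-8, 3], [3, -1]] with P⁻¹ = [[1, 3], [3, 8]], and M = P·diag(2, -1)·P⁻¹.
Then M⁵ = P·diag(32, -1)·P⁻¹ = [[-256, -3], [96, 1]] · [[1, 3], [3, 8]] = [[-265, -792], [99, 296]].

[[-265, -792], [99, 296]]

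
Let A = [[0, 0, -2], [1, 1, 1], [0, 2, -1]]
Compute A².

[[0, -4, 2], [1, 3, -2], [2, 0, 3]]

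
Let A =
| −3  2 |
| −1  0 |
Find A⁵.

tr A = −3 and det A = 2, so the characteristic polynomial is λ² − (−3)λ + (2) with roots −2 and −1.
Eigenvectors give P = [[2, 1], [1, 1]] with P⁻¹ = [[1, −1], [−1, 2]], and A = P·diag(−2, −1)·P⁻¹.
Then A⁵ = P·diag(−32, −1)·P⁻¹ = [[−64, −1], [−32, −1]] · [[1, −1], [−1, 2]] = [[−63, 62], [−31, 30]].

[[−63, 62], [−31, 30]]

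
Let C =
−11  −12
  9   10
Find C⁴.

tr C = −1 and det C = −2, so the characteristic polynomial is λ² − (−1)λ + (−2) with roots 1 and −2.
Eigenvectors give P = [[−1, 4], [1, −3]] with P⁻¹ = [[3, 4], [1, 1]], and C = P·diag(1, −2)·P⁻¹.
Then C⁴ = P·diag(1, 16)·P⁻¹ = [[−1, 64], [1, −48]] · [[3, 4], [1, 1]] = [[61, 60], [−45, −44]].

[[61, 60], [−45, −44]]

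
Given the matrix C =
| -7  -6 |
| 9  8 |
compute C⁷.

[[-259, -258], [387, 386]]

tr C = 1 and det C = -2, so the characteristic polynomial is λ² − (1)λ + (-2) with roots -1 and 2.
Eigenvectors give P = [[-1, -2], [1, 3]] with P⁻¹ = [[-3, -2], [1, 1]], and C = P·diag(-1, 2)·P⁻¹.
Then C⁷ = P·diag(-1, 128)·P⁻¹ = [[1, -256], [-1, 384]] · [[-3, -2], [1, 1]] = [[-259, -258], [387, 386]].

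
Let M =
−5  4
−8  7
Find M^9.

tr M = 2 and det M = −3, so the characteristic polynomial is λ² − (2)λ + (−3) with roots −1 and 3.
Eigenvectors give P = [[1, −1], [1, −2]] with P⁻¹ = [[2, −1], [1, −1]], and M = P·diag(−1, 3)·P⁻¹.
Then M^9 = P·diag(−1, 19683)·P⁻¹ = [[−1, −19683], [−1, −39366]] · [[2, −1], [1, −1]] = [[−19685, 19684], [−39368, 39367]].

[[−19685, 19684], [−39368, 39367]]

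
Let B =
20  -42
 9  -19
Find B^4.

tr B = 1 and det B = -2, so the characteristic polynomial is λ² − (1)λ + (-2) with roots -1 and 2.
Eigenvectors give P = [[-2, -7], [-1, -3]] with P⁻¹ = [[3, -7], [-1, 2]], and B = P·diag(-1, 2)·P⁻¹.
Then B^4 = P·diag(1, 16)·P⁻¹ = [[-2, -112], [-1, -48]] · [[3, -7], [-1, 2]] = [[106, -210], [45, -89]].

[[106, -210], [45, -89]]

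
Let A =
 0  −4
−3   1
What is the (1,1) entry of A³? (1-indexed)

12

A² = [[12, −4], [−3, 13]]
A³ = [[12, −52], [−39, 25]]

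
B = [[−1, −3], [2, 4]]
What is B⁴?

[[−29, −45], [30, 46]]

tr B = 3 and det B = 2, so the characteristic polynomial is λ² − (3)λ + (2) with roots 1 and 2.
Eigenvectors give P = [[3, −1], [−2, 1]] with P⁻¹ = [[1, 1], [2, 3]], and B = P·diag(1, 2)·P⁻¹.
Then B⁴ = P·diag(1, 16)·P⁻¹ = [[3, −16], [−2, 16]] · [[1, 1], [2, 3]] = [[−29, −45], [30, 46]].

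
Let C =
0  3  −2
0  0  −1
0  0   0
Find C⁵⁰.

C is strictly triangular, hence nilpotent: C³ = 0, so C⁵⁰ = 0.

[[0, 0, 0], [0, 0, 0], [0, 0, 0]]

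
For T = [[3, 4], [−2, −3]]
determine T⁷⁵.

[[3, 4], [−2, −3]]

T² = I (check: tr T = 0 and det T = −1), so T⁷⁵ = T since 75 is odd.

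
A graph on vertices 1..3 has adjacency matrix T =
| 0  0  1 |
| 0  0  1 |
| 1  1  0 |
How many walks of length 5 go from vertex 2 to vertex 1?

0

The number of length-5 walks from vertex 2 to vertex 1 is entry (2,1) of T⁵, where T is the adjacency matrix.
T² = [[1, 1, 0], [1, 1, 0], [0, 0, 2]]
T³ = [[0, 0, 2], [0, 0, 2], [2, 2, 0]]
T⁴ = [[2, 2, 0], [2, 2, 0], [0, 0, 4]]
T⁵ = [[0, 0, 4], [0, 0, 4], [4, 4, 0]]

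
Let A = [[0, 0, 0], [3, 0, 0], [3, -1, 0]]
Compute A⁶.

[[0, 0, 0], [0, 0, 0], [0, 0, 0]]

A is strictly triangular, hence nilpotent: A³ = 0, so A⁶ = 0.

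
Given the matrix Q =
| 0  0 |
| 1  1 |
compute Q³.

[[0, 0], [1, 1]]

Q² = Q (a projection; rank 1, trace 1), so Q³ = Q.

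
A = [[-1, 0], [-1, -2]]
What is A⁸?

[[1, 0], [255, 256]]

tr A = -3 and det A = 2, so the characteristic polynomial is λ² − (-3)λ + (2) with roots -1 and -2.
Eigenvectors give P = [[-1, 0], [1, 1]] with P⁻¹ = [[-1, 0], [1, 1]], and A = P·diag(-1, -2)·P⁻¹.
Then A⁸ = P·diag(1, 256)·P⁻¹ = [[-1, 0], [1, 256]] · [[-1, 0], [1, 1]] = [[1, 0], [255, 256]].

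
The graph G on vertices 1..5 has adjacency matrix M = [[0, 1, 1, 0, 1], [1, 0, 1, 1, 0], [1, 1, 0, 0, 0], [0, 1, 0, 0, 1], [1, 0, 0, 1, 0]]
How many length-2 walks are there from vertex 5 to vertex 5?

The number of length-2 walks from vertex 5 to vertex 5 is entry (5,5) of M², where M is the adjacency matrix.
M² = [[3, 1, 1, 2, 0], [1, 3, 1, 0, 2], [1, 1, 2, 1, 1], [2, 0, 1, 2, 0], [0, 2, 1, 0, 2]]

2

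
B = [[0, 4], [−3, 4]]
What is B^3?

[[−48, 16], [−12, −32]]

B^2 = [[−12, 16], [−12, 4]]
B^3 = [[−48, 16], [−12, −32]]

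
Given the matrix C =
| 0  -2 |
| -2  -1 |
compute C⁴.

C² = [[4, 2], [2, 5]]
C³ = [[-4, -10], [-10, -9]]
C⁴ = [[20, 18], [18, 29]]

[[20, 18], [18, 29]]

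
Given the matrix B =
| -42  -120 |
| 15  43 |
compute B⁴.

[[-504, -1560], [195, 601]]

tr B = 1 and det B = -6, so the characteristic polynomial is λ² − (1)λ + (-6) with roots 3 and -2.
Eigenvectors give P = [[-8, 3], [3, -1]] with P⁻¹ = [[1, 3], [3, 8]], and B = P·diag(3, -2)·P⁻¹.
Then B⁴ = P·diag(81, 16)·P⁻¹ = [[-648, 48], [243, -16]] · [[1, 3], [3, 8]] = [[-504, -1560], [195, 601]].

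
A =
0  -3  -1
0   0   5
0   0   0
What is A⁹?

A is strictly triangular, hence nilpotent: A³ = 0, so A⁹ = 0.

[[0, 0, 0], [0, 0, 0], [0, 0, 0]]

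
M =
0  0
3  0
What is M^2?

[[0, 0], [0, 0]]

M is strictly triangular, hence nilpotent: M^2 = 0, so M^2 = 0.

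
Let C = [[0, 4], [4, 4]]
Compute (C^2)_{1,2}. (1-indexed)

16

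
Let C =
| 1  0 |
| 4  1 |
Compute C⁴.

C = I + N where N = [[0, 0], [4, 0]] is strictly lower-triangular, so N² = 0.
(I + N)⁴ = I + 4·N = [[1, 0], [16, 1]].

[[1, 0], [16, 1]]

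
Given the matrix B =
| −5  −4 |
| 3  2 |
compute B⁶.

[[253, 252], [−189, −188]]

tr B = −3 and det B = 2, so the characteristic polynomial is λ² − (−3)λ + (2) with roots −2 and −1.
Eigenvectors give P = [[4, −1], [−3, 1]] with P⁻¹ = [[1, 1], [3, 4]], and B = P·diag(−2, −1)·P⁻¹.
Then B⁶ = P·diag(64, 1)·P⁻¹ = [[256, −1], [−192, 1]] · [[1, 1], [3, 4]] = [[253, 252], [−189, −188]].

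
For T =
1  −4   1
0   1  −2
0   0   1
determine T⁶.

T = I + N where N = [[0, −4, 1], [0, 0, −2], [0, 0, 0]] is strictly upper-triangular, so N³ = 0.
(I + N)⁶ = I + 6·N + 15·N² = [[1, −24, 126], [0, 1, −12], [0, 0, 1]].

[[1, −24, 126], [0, 1, −12], [0, 0, 1]]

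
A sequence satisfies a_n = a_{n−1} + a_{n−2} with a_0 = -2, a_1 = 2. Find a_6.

With companion matrix B = [[1, 1], [1, 0]], [a_n, a_{n−1}]ᵀ = B·[a_{n−1}, a_{n−2}]ᵀ, so [a_6, a_5]ᵀ = B^5·[a_1, a_0]ᵀ.
B^5 = [[8, 5], [5, 3]], giving [a_6, a_5]ᵀ = [[6], [4]].

6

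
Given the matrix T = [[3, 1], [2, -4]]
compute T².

[[11, -1], [-2, 18]]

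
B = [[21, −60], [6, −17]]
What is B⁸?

[[65601, −196800], [19680, −59039]]

tr B = 4 and det B = 3, so the characteristic polynomial is λ² − (4)λ + (3) with roots 1 and 3.
Eigenvectors give P = [[−3, −10], [−1, −3]] with P⁻¹ = [[3, −10], [−1, 3]], and B = P·diag(1, 3)·P⁻¹.
Then B⁸ = P·diag(1, 6561)·P⁻¹ = [[−3, −65610], [−1, −19683]] · [[3, −10], [−1, 3]] = [[65601, −196800], [19680, −59039]].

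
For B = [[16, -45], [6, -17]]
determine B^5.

tr B = -1 and det B = -2, so the characteristic polynomial is λ² − (-1)λ + (-2) with roots 1 and -2.
Eigenvectors give P = [[3, 5], [1, 2]] with P⁻¹ = [[2, -5], [-1, 3]], and B = P·diag(1, -2)·P⁻¹.
Then B^5 = P·diag(1, -32)·P⁻¹ = [[3, -160], [1, -64]] · [[2, -5], [-1, 3]] = [[166, -495], [66, -197]].

[[166, -495], [66, -197]]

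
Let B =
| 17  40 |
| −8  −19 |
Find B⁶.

tr B = −2 and det B = −3, so the characteristic polynomial is λ² − (−2)λ + (−3) with roots −3 and 1.
Eigenvectors give P = [[−2, 5], [1, −2]] with P⁻¹ = [[2, 5], [1, 2]], and B = P·diag(−3, 1)·P⁻¹.
Then B⁶ = P·diag(729, 1)·P⁻¹ = [[−1458, 5], [729, −2]] · [[2, 5], [1, 2]] = [[−2911, −7280], [1456, 3641]].

[[−2911, −7280], [1456, 3641]]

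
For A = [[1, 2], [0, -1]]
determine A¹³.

[[1, 2], [0, -1]]

A² = I (check: tr A = 0 and det A = -1), so A¹³ = A since 13 is odd.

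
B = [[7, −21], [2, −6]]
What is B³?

[[7, −21], [2, −6]]

B² = B (a projection; rank 1, trace 1), so B³ = B.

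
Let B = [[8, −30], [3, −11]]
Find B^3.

[[62, −210], [21, −71]]

tr B = −3 and det B = 2, so the characteristic polynomial is λ² − (−3)λ + (2) with roots −2 and −1.
Eigenvectors give P = [[−3, −10], [−1, −3]] with P⁻¹ = [[3, −10], [−1, 3]], and B = P·diag(−2, −1)·P⁻¹.
Then B^3 = P·diag(−8, −1)·P⁻¹ = [[24, 10], [8, 3]] · [[3, −10], [−1, 3]] = [[62, −210], [21, −71]].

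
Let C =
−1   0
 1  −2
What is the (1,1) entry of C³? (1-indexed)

tr C = −3 and det C = 2, so the characteristic polynomial is λ² − (−3)λ + (2) with roots −2 and −1.
Eigenvectors give P = [[0, 1], [−1, 1]] with P⁻¹ = [[1, −1], [1, 0]], and C = P·diag(−2, −1)·P⁻¹.
Then C³ = P·diag(−8, −1)·P⁻¹ = [[0, −1], [8, −1]] · [[1, −1], [1, 0]] = [[−1, 0], [7, −8]].

−1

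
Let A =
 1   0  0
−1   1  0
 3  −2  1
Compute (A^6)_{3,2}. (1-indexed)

A = I + N where N = [[0, 0, 0], [−1, 0, 0], [3, −2, 0]] is strictly lower-triangular, so N^3 = 0.
(I + N)^6 = I + 6·N + 15·N^2 = [[1, 0, 0], [−6, 1, 0], [48, −12, 1]].

−12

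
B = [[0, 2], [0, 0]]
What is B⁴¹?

B is strictly triangular, hence nilpotent: B² = 0, so B⁴¹ = 0.

[[0, 0], [0, 0]]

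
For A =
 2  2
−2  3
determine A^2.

[[0, 10], [−10, 5]]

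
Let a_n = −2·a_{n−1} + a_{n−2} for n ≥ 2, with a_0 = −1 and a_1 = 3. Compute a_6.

−239

With companion matrix T = [[−2, 1], [1, 0]], [a_n, a_{n−1}]ᵀ = T·[a_{n−1}, a_{n−2}]ᵀ, so [a_6, a_5]ᵀ = T⁵·[a_1, a_0]ᵀ.
T⁵ = [[−70, 29], [29, −12]], giving [a_6, a_5]ᵀ = [[−239], [99]].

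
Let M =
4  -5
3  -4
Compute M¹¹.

[[4, -5], [3, -4]]

M² = I (check: tr M = 0 and det M = -1), so M¹¹ = M since 11 is odd.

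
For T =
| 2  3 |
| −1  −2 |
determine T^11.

T² = I (check: tr T = 0 and det T = −1), so T^11 = T since 11 is odd.

[[2, 3], [−1, −2]]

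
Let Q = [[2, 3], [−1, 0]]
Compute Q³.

Q² = [[1, 6], [−2, −3]]
Q³ = [[−4, 3], [−1, −6]]

[[−4, 3], [−1, −6]]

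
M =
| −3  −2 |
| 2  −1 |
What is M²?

[[5, 8], [−8, −3]]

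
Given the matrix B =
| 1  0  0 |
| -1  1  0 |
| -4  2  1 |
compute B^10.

[[1, 0, 0], [-10, 1, 0], [-130, 20, 1]]

B = I + N where N = [[0, 0, 0], [-1, 0, 0], [-4, 2, 0]] is strictly lower-triangular, so N^3 = 0.
(I + N)^10 = I + 10·N + 45·N^2 = [[1, 0, 0], [-10, 1, 0], [-130, 20, 1]].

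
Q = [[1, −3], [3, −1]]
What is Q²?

[[−8, 0], [0, −8]]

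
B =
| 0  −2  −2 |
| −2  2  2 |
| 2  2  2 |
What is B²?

[[0, −8, −8], [0, 12, 12], [0, 4, 4]]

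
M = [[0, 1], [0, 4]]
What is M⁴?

M² = [[0, 4], [0, 16]]
M³ = [[0, 16], [0, 64]]
M⁴ = [[0, 64], [0, 256]]

[[0, 64], [0, 256]]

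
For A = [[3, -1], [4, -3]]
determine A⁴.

A² = [[5, 0], [0, 5]]
A³ = [[15, -5], [20, -15]]
A⁴ = [[25, 0], [0, 25]]

[[25, 0], [0, 25]]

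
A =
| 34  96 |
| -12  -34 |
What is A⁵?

[[544, 1536], [-192, -544]]

tr A = 0 and det A = -4, so the characteristic polynomial is λ² − (0)λ + (-4) with roots 2 and -2.
Eigenvectors give P = [[-3, -8], [1, 3]] with P⁻¹ = [[-3, -8], [1, 3]], and A = P·diag(2, -2)·P⁻¹.
Then A⁵ = P·diag(32, -32)·P⁻¹ = [[-96, 256], [32, -96]] · [[-3, -8], [1, 3]] = [[544, 1536], [-192, -544]].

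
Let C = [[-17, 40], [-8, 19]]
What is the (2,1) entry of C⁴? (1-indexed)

-160

tr C = 2 and det C = -3, so the characteristic polynomial is λ² − (2)λ + (-3) with roots 3 and -1.
Eigenvectors give P = [[2, 5], [1, 2]] with P⁻¹ = [[-2, 5], [1, -2]], and C = P·diag(3, -1)·P⁻¹.
Then C⁴ = P·diag(81, 1)·P⁻¹ = [[162, 5], [81, 2]] · [[-2, 5], [1, -2]] = [[-319, 800], [-160, 401]].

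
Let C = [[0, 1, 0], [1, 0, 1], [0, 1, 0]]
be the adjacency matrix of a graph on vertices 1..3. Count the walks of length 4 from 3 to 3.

The number of length-4 walks from vertex 3 to vertex 3 is entry (3,3) of C⁴, where C is the adjacency matrix.
C² = [[1, 0, 1], [0, 2, 0], [1, 0, 1]]
C³ = [[0, 2, 0], [2, 0, 2], [0, 2, 0]]
C⁴ = [[2, 0, 2], [0, 4, 0], [2, 0, 2]]

2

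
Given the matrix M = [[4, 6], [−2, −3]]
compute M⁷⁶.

[[4, 6], [−2, −3]]

M² = M (a projection; rank 1, trace 1), so M⁷⁶ = M.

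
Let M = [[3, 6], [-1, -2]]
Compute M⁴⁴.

M² = M (a projection; rank 1, trace 1), so M⁴⁴ = M.

[[3, 6], [-1, -2]]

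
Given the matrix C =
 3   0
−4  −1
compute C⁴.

[[81, 0], [−80, 1]]

tr C = 2 and det C = −3, so the characteristic polynomial is λ² − (2)λ + (−3) with roots −1 and 3.
Eigenvectors give P = [[0, −1], [1, 1]] with P⁻¹ = [[1, 1], [−1, 0]], and C = P·diag(−1, 3)·P⁻¹.
Then C⁴ = P·diag(1, 81)·P⁻¹ = [[0, −81], [1, 81]] · [[1, 1], [−1, 0]] = [[81, 0], [−80, 1]].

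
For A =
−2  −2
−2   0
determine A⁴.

[[80, 48], [48, 32]]

A² = [[8, 4], [4, 4]]
A³ = [[−24, −16], [−16, −8]]
A⁴ = [[80, 48], [48, 32]]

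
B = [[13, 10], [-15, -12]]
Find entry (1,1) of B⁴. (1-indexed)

tr B = 1 and det B = -6, so the characteristic polynomial is λ² − (1)λ + (-6) with roots 3 and -2.
Eigenvectors give P = [[-1, -2], [1, 3]] with P⁻¹ = [[-3, -2], [1, 1]], and B = P·diag(3, -2)·P⁻¹.
Then B⁴ = P·diag(81, 16)·P⁻¹ = [[-81, -32], [81, 48]] · [[-3, -2], [1, 1]] = [[211, 130], [-195, -114]].

211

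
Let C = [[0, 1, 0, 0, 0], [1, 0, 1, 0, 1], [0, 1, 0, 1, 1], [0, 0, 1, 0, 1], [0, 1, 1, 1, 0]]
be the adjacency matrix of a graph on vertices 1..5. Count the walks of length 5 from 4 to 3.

31

The number of length-5 walks from vertex 4 to vertex 3 is entry (4,3) of C⁵, where C is the adjacency matrix.
C² = [[1, 0, 1, 0, 1], [0, 3, 1, 2, 1], [1, 1, 3, 1, 2], [0, 2, 1, 2, 1], [1, 1, 2, 1, 3]]
C³ = [[0, 3, 1, 2, 1], [3, 2, 6, 2, 6], [1, 6, 4, 5, 5], [2, 2, 5, 2, 5], [1, 6, 5, 5, 4]]
C⁴ = [[3, 2, 6, 2, 6], [2, 15, 10, 12, 10], [6, 10, 16, 9, 15], [2, 12, 9, 10, 9], [6, 10, 15, 9, 16]]
C⁵ = [[2, 15, 10, 12, 10], [15, 22, 37, 20, 37], [10, 37, 34, 31, 35], [12, 20, 31, 18, 31], [10, 37, 35, 31, 34]]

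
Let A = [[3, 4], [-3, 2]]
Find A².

[[-3, 20], [-15, -8]]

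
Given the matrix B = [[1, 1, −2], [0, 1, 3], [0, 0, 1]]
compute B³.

B = I + N where N = [[0, 1, −2], [0, 0, 3], [0, 0, 0]] is strictly upper-triangular, so N³ = 0.
(I + N)³ = I + 3·N + 3·N² = [[1, 3, 3], [0, 1, 9], [0, 0, 1]].

[[1, 3, 3], [0, 1, 9], [0, 0, 1]]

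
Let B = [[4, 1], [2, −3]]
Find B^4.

[[326, 29], [58, 123]]

B^2 = [[18, 1], [2, 11]]
B^3 = [[74, 15], [30, −31]]
B^4 = [[326, 29], [58, 123]]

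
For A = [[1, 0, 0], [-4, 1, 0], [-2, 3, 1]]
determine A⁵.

A = I + N where N = [[0, 0, 0], [-4, 0, 0], [-2, 3, 0]] is strictly lower-triangular, so N³ = 0.
(I + N)⁵ = I + 5·N + 10·N² = [[1, 0, 0], [-20, 1, 0], [-130, 15, 1]].

[[1, 0, 0], [-20, 1, 0], [-130, 15, 1]]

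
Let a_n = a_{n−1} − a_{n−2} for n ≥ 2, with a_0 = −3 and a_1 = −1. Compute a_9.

With companion matrix Q = [[1, −1], [1, 0]], [a_n, a_{n−1}]ᵀ = Q·[a_{n−1}, a_{n−2}]ᵀ, so [a_9, a_8]ᵀ = Q⁸·[a_1, a_0]ᵀ.
Q⁸ = [[0, −1], [1, −1]], giving [a_9, a_8]ᵀ = [[3], [2]].

3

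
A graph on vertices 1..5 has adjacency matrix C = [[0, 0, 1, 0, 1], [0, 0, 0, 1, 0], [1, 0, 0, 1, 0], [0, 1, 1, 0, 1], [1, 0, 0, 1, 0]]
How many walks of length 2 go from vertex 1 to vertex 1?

2

The number of length-2 walks from vertex 1 to vertex 1 is entry (1,1) of C², where C is the adjacency matrix.
C² = [[2, 0, 0, 2, 0], [0, 1, 1, 0, 1], [0, 1, 2, 0, 2], [2, 0, 0, 3, 0], [0, 1, 2, 0, 2]]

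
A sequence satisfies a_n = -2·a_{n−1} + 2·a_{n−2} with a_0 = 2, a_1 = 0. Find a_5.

-64

With companion matrix B = [[-2, 2], [1, 0]], [a_n, a_{n−1}]ᵀ = B·[a_{n−1}, a_{n−2}]ᵀ, so [a_5, a_4]ᵀ = B^4·[a_1, a_0]ᵀ.
B^4 = [[44, -32], [-16, 12]], giving [a_5, a_4]ᵀ = [[-64], [24]].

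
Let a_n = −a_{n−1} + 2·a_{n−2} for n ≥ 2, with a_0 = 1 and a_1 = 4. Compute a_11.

2050

With companion matrix B = [[−1, 2], [1, 0]], [a_n, a_{n−1}]ᵀ = B·[a_{n−1}, a_{n−2}]ᵀ, so [a_11, a_10]ᵀ = B¹⁰·[a_1, a_0]ᵀ.
B¹⁰ = [[683, −682], [−341, 342]], giving [a_11, a_10]ᵀ = [[2050], [−1022]].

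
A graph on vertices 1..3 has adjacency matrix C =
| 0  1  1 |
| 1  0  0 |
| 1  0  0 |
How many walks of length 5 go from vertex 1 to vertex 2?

The number of length-5 walks from vertex 1 to vertex 2 is entry (1,2) of C⁵, where C is the adjacency matrix.
C² = [[2, 0, 0], [0, 1, 1], [0, 1, 1]]
C³ = [[0, 2, 2], [2, 0, 0], [2, 0, 0]]
C⁴ = [[4, 0, 0], [0, 2, 2], [0, 2, 2]]
C⁵ = [[0, 4, 4], [4, 0, 0], [4, 0, 0]]

4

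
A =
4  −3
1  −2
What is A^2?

[[13, −6], [2, 1]]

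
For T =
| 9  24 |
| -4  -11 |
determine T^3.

[[57, 168], [-28, -83]]

tr T = -2 and det T = -3, so the characteristic polynomial is λ² − (-2)λ + (-3) with roots -3 and 1.
Eigenvectors give P = [[-2, -3], [1, 1]] with P⁻¹ = [[1, 3], [-1, -2]], and T = P·diag(-3, 1)·P⁻¹.
Then T^3 = P·diag(-27, 1)·P⁻¹ = [[54, -3], [-27, 1]] · [[1, 3], [-1, -2]] = [[57, 168], [-28, -83]].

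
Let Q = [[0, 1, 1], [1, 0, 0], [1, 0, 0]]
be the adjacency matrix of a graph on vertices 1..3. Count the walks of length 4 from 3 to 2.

2

The number of length-4 walks from vertex 3 to vertex 2 is entry (3,2) of Q^4, where Q is the adjacency matrix.
Q^2 = [[2, 0, 0], [0, 1, 1], [0, 1, 1]]
Q^3 = [[0, 2, 2], [2, 0, 0], [2, 0, 0]]
Q^4 = [[4, 0, 0], [0, 2, 2], [0, 2, 2]]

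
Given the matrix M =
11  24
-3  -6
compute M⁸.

tr M = 5 and det M = 6, so the characteristic polynomial is λ² − (5)λ + (6) with roots 2 and 3.
Eigenvectors give P = [[8, 3], [-3, -1]] with P⁻¹ = [[-1, -3], [3, 8]], and M = P·diag(2, 3)·P⁻¹.
Then M⁸ = P·diag(256, 6561)·P⁻¹ = [[2048, 19683], [-768, -6561]] · [[-1, -3], [3, 8]] = [[57001, 151320], [-18915, -50184]].

[[57001, 151320], [-18915, -50184]]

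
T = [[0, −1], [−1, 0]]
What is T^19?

T² = I (check: tr T = 0 and det T = −1), so T^19 = T since 19 is odd.

[[0, −1], [−1, 0]]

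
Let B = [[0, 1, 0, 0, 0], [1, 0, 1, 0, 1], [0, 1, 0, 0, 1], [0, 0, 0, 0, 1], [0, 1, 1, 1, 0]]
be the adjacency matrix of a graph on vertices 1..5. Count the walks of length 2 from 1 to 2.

0

The number of length-2 walks from vertex 1 to vertex 2 is entry (1,2) of B², where B is the adjacency matrix.
B² = [[1, 0, 1, 0, 1], [0, 3, 1, 1, 1], [1, 1, 2, 1, 1], [0, 1, 1, 1, 0], [1, 1, 1, 0, 3]]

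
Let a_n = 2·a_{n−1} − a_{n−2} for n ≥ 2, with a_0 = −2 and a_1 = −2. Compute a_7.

−2

With companion matrix T = [[2, −1], [1, 0]], [a_n, a_{n−1}]ᵀ = T·[a_{n−1}, a_{n−2}]ᵀ, so [a_7, a_6]ᵀ = T⁶·[a_1, a_0]ᵀ.
T⁶ = [[7, −6], [6, −5]], giving [a_7, a_6]ᵀ = [[−2], [−2]].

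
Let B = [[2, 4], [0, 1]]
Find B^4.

[[16, 60], [0, 1]]

B^2 = [[4, 12], [0, 1]]
B^3 = [[8, 28], [0, 1]]
B^4 = [[16, 60], [0, 1]]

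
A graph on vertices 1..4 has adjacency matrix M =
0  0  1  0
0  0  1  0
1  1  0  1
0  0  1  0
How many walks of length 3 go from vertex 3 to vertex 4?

3

The number of length-3 walks from vertex 3 to vertex 4 is entry (3,4) of M^3, where M is the adjacency matrix.
M^2 = [[1, 1, 0, 1], [1, 1, 0, 1], [0, 0, 3, 0], [1, 1, 0, 1]]
M^3 = [[0, 0, 3, 0], [0, 0, 3, 0], [3, 3, 0, 3], [0, 0, 3, 0]]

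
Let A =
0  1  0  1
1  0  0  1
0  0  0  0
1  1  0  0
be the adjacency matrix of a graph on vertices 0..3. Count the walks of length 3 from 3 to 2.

0

The number of length-3 walks from vertex 3 to vertex 2 is entry (3,2) of A³, where A is the adjacency matrix.
A² = [[2, 1, 0, 1], [1, 2, 0, 1], [0, 0, 0, 0], [1, 1, 0, 2]]
A³ = [[2, 3, 0, 3], [3, 2, 0, 3], [0, 0, 0, 0], [3, 3, 0, 2]]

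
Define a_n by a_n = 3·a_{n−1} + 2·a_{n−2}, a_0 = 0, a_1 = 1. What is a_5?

With companion matrix A = [[3, 2], [1, 0]], [a_n, a_{n−1}]ᵀ = A·[a_{n−1}, a_{n−2}]ᵀ, so [a_5, a_4]ᵀ = A⁴·[a_1, a_0]ᵀ.
A⁴ = [[139, 78], [39, 22]], giving [a_5, a_4]ᵀ = [[139], [39]].

139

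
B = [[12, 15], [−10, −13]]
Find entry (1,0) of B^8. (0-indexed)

12610

tr B = −1 and det B = −6, so the characteristic polynomial is λ² − (−1)λ + (−6) with roots −3 and 2.
Eigenvectors give P = [[−1, 3], [1, −2]] with P⁻¹ = [[2, 3], [1, 1]], and B = P·diag(−3, 2)·P⁻¹.
Then B^8 = P·diag(6561, 256)·P⁻¹ = [[−6561, 768], [6561, −512]] · [[2, 3], [1, 1]] = [[−12354, −18915], [12610, 19171]].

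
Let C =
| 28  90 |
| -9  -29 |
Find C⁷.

[[1162, 3870], [-387, -1289]]

tr C = -1 and det C = -2, so the characteristic polynomial is λ² − (-1)λ + (-2) with roots 1 and -2.
Eigenvectors give P = [[-10, -3], [3, 1]] with P⁻¹ = [[-1, -3], [3, 10]], and C = P·diag(1, -2)·P⁻¹.
Then C⁷ = P·diag(1, -128)·P⁻¹ = [[-10, 384], [3, -128]] · [[-1, -3], [3, 10]] = [[1162, 3870], [-387, -1289]].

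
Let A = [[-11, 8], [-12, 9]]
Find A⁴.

[[241, -160], [240, -159]]

tr A = -2 and det A = -3, so the characteristic polynomial is λ² − (-2)λ + (-3) with roots -3 and 1.
Eigenvectors give P = [[1, -2], [1, -3]] with P⁻¹ = [[3, -2], [1, -1]], and A = P·diag(-3, 1)·P⁻¹.
Then A⁴ = P·diag(81, 1)·P⁻¹ = [[81, -2], [81, -3]] · [[3, -2], [1, -1]] = [[241, -160], [240, -159]].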